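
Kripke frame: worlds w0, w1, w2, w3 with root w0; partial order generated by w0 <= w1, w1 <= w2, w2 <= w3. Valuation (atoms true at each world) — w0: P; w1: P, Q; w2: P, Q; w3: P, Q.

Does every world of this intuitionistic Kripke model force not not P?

w0 forces not not P: no world accessible from w0 forces not P.
Since the root w0 forces not not P and forcing is persistent (monotone upward), every world forces it.

Yes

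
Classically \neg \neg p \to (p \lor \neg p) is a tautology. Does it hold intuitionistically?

No

This is a variant of double-negation elimination (deriving excluded middle from double negation), which is not intuitionistically valid.
A Kripke countermodel: worlds u0, u1; order generated by u0 \le u1; atoms true at each world — u0:{}; u1:{p}.
u0 \nVdash \neg \neg p \to (p \lor \neg p): already at u0 itself, u0 \Vdash \neg \neg p but u0 \nVdash p \lor \neg p.
u0 \nVdash p \lor \neg p: neither disjunct is forced at u0.
u0 lacks atom p, so u0 \nVdash p.
So the root u0 does not force the formula.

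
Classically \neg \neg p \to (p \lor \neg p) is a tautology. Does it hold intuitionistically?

No

This is a variant of double-negation elimination (deriving excluded middle from double negation), which is not intuitionistically valid.
A Kripke countermodel: worlds a, b; order generated by a \le b; atoms true at each world — a:{}; b:{p}.
a \nVdash \neg \neg p \to (p \lor \neg p): already at a itself, a \Vdash \neg \neg p but a \nVdash p \lor \neg p.
a \nVdash p \lor \neg p: neither disjunct is forced at a.
a lacks atom p, so a \nVdash p.
So the root a does not force the formula.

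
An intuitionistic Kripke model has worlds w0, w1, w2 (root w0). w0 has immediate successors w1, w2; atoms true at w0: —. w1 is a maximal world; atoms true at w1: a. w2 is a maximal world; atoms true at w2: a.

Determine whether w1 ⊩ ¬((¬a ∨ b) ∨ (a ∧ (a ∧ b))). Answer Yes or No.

Yes

w1 ⊩ ¬((¬a ∨ b) ∨ (a ∧ (a ∧ b))): no world accessible from w1 forces (¬a ∨ b) ∨ (a ∧ (a ∧ b)).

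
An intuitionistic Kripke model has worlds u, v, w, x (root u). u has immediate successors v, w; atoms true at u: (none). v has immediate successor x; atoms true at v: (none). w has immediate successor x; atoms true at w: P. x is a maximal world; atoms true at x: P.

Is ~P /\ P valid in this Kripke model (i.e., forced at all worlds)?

No

Not every world: u ||-/- ~P /\ P.
u ||-/- ~P /\ P since u fails ~P.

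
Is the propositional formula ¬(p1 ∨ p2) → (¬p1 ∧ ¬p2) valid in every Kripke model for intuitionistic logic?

Yes

This is a constructively valid De Morgan direction (negated disjunction to conjunction of negations), which is intuitionistically derivable.
From ¬(p1 ∨ p2): if p1 held then p1 ∨ p2 would, contradiction — so ¬p1; similarly ¬p2.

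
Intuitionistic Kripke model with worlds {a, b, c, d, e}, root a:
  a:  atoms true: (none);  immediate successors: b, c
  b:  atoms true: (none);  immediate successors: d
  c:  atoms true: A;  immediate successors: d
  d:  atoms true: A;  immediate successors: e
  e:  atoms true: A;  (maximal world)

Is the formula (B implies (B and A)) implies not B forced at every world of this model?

Yes

a forces (B implies (B and A)) implies not B: every world accessible from a that forces B implies (B and A) (namely a, b, c, d, e) also forces not B.
Since the root a forces (B implies (B and A)) implies not B and forcing is persistent (monotone upward), every world forces it.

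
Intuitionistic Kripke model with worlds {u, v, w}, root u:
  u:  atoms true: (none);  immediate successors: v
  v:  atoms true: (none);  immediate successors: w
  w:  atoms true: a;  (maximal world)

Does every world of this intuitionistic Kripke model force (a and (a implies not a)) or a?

No

Not every world: u does not force (a and (a implies not a)) or a.
u does not force (a and (a implies not a)) or a: neither disjunct is forced at u.
u does not force a and (a implies not a) since u fails a.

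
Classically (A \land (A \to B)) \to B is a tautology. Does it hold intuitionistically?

This is modus ponens in implicational form, which is intuitionistically derivable.
If a world forces A and A \to B, then applying the implication at that world (which is accessible from itself) gives B.

Yes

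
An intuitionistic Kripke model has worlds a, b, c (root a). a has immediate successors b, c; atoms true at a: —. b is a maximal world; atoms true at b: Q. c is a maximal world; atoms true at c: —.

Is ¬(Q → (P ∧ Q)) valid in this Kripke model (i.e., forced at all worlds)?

No

Not every world: a ⊮ ¬(Q → (P ∧ Q)).
a ⊮ ¬(Q → (P ∧ Q)) since c is accessible from a and c ⊩ Q → (P ∧ Q).
c ⊩ Q → (P ∧ Q) vacuously: no world accessible from c forces the antecedent Q.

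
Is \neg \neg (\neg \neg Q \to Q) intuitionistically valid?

Yes

This is the double negation of double-negation elimination, which is intuitionistically derivable.
By Glivenko's theorem the double negation of any classical propositional tautology is intuitionistically provable; \neg \neg Q \to Q is classically a tautology.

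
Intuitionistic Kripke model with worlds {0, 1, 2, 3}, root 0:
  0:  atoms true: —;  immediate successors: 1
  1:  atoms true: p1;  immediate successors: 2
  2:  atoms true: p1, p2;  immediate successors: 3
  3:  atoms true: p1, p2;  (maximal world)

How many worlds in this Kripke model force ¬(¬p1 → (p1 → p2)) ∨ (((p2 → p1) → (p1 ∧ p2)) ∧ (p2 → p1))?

0: does not force it — 0 ⊮ ¬(¬p1 → (p1 → p2)) ∨ (((p2 → p1) → (p1 ∧ p2)) ∧ (p2 → p1)): neither disjunct is forced at 0.
1: does not force it — 1 ⊮ ¬(¬p1 → (p1 → p2)) ∨ (((p2 → p1) → (p1 ∧ p2)) ∧ (p2 → p1)): neither disjunct is forced at 1.
2: forces it.
3: forces it.
Worlds forcing the formula: {2, 3}.

2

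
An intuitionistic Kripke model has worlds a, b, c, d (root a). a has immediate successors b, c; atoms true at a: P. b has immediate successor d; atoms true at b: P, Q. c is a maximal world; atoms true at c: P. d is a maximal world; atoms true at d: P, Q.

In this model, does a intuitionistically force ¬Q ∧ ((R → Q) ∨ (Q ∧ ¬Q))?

No

a ⊮ ¬Q ∧ ((R → Q) ∨ (Q ∧ ¬Q)) since a fails ¬Q.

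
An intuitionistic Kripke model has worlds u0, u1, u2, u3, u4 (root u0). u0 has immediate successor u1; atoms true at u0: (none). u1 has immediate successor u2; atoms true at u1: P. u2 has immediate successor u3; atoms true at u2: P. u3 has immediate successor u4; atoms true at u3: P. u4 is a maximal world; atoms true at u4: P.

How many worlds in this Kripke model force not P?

u0: does not force it — u0 does not force not P since u1 is accessible from u0 and u1 forces P.
u1: does not force it — u1 does not force not P since u1 is accessible from u1 and u1 forces P.
u2: does not force it.
u3: does not force it.
u4: does not force it.
Worlds forcing the formula: { }.

0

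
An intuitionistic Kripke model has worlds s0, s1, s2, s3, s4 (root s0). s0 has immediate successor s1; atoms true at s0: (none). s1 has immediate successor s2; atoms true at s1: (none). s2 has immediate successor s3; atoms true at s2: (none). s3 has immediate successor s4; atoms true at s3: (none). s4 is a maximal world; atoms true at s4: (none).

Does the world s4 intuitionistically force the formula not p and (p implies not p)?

s4 forces not p and (p implies not p) since s4 forces both conjuncts.

Yes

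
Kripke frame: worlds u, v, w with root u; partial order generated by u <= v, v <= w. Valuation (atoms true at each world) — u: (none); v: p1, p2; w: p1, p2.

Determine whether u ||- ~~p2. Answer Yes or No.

Yes

u ||- ~~p2: no world accessible from u forces ~p2.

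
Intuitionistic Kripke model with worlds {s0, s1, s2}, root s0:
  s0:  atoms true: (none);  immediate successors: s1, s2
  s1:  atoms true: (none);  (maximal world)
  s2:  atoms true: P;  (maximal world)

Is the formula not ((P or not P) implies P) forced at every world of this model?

No

Not every world: s0 does not force not ((P or not P) implies P).
s0 does not force not ((P or not P) implies P) since s2 is accessible from s0 and s2 forces (P or not P) implies P.
s2 forces (P or not P) implies P: every world accessible from s2 that forces P or not P (namely s2) also forces P.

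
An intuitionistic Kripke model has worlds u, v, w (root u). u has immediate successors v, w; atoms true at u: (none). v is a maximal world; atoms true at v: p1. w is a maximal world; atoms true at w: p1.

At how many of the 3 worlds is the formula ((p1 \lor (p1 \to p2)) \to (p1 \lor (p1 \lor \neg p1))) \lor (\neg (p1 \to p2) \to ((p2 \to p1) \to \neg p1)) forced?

u: forces it.
v: forces it.
w: forces it.
Worlds forcing the formula: {u, v, w}.

3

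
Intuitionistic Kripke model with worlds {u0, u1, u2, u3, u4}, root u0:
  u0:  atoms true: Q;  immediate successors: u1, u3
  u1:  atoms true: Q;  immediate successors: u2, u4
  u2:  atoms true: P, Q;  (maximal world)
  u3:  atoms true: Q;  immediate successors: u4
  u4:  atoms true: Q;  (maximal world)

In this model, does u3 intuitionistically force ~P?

Yes

u3 ||- ~P: no world accessible from u3 forces P.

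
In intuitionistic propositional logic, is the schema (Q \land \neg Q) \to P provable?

This is an instance of ex falso quodlibet, which is intuitionistically derivable.
No world can force both Q and \neg Q, so the antecedent Q \land \neg Q is never forced and the implication holds vacuously at every world.

Yes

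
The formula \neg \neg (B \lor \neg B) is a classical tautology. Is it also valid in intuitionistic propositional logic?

Yes

This is the double negation of excluded middle, which is intuitionistically derivable.
Assuming \neg (B \lor \neg B): from B we'd get B \lor \neg B, so \neg B; but then B \lor \neg B again — contradiction. Hence \neg \neg (B \lor \neg B).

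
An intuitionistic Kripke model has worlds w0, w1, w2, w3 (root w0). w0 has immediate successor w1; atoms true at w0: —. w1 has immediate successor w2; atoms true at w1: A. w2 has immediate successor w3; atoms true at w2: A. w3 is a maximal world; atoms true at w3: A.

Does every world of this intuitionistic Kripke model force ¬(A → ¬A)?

w0 ⊩ ¬(A → ¬A): no world accessible from w0 forces A → ¬A.
Since the root w0 forces ¬(A → ¬A) and forcing is persistent (monotone upward), every world forces it.

Yes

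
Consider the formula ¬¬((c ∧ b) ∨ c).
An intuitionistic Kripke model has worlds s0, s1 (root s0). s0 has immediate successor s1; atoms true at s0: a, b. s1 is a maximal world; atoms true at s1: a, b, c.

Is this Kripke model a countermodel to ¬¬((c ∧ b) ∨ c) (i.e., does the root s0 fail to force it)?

s0 ⊩ ¬¬((c ∧ b) ∨ c): no world accessible from s0 forces ¬((c ∧ b) ∨ c).
So the root s0 forces ¬¬((c ∧ b) ∨ c); the model is not a countermodel.

No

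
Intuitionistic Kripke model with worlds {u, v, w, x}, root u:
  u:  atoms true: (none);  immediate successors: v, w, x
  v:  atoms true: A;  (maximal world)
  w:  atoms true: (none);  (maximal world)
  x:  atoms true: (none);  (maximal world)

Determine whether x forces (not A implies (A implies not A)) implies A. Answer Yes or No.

x does not force (not A implies (A implies not A)) implies A: already at x itself, x forces not A implies (A implies not A) but x does not force A.
x lacks atom A, so x does not force A.

No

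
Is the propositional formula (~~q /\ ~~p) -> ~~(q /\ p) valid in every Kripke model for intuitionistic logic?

Yes

This is the distribution of double negation over conjunction, which is intuitionistically derivable.
Assume ~~q, ~~p, and ~(q /\ p). From q we'd get ~p (since q /\ p is refuted), contradicting ~~p; so ~q, contradicting ~~q.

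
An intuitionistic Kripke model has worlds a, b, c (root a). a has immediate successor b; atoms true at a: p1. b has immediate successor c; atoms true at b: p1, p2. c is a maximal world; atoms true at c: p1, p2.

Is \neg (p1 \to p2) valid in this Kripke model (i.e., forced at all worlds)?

No

Not every world: a \nVdash \neg (p1 \to p2).
a \nVdash \neg (p1 \to p2) since b is accessible from a and b \Vdash p1 \to p2.
b \Vdash p1 \to p2: every world accessible from b that forces p1 (namely b, c) also forces p2.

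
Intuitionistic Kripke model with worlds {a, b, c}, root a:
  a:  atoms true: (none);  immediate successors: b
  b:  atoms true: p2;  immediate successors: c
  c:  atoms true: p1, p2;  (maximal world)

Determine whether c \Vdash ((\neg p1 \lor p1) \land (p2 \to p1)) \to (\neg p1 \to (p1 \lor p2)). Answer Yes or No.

Yes

c \Vdash ((\neg p1 \lor p1) \land (p2 \to p1)) \to (\neg p1 \to (p1 \lor p2)): every world accessible from c that forces (\neg p1 \lor p1) \land (p2 \to p1) (namely c) also forces \neg p1 \to (p1 \lor p2).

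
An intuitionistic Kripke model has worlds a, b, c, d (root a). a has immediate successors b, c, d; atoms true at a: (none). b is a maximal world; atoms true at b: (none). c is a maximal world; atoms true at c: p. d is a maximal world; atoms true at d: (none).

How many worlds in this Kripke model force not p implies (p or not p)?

a: forces it.
b: forces it.
c: forces it.
d: forces it.
Worlds forcing the formula: {a, b, c, d}.

4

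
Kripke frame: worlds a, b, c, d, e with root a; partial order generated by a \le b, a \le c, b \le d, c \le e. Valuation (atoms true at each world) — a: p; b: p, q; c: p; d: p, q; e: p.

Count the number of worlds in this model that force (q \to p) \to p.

5

a: forces it.
b: forces it.
c: forces it.
d: forces it.
e: forces it.
Worlds forcing the formula: {a, b, c, d, e}.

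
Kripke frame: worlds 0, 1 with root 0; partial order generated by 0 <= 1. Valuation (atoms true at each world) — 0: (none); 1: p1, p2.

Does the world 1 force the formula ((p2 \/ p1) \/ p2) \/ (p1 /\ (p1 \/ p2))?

1 ||- ((p2 \/ p1) \/ p2) \/ (p1 /\ (p1 \/ p2)) via the disjunct (p2 \/ p1) \/ p2.

Yes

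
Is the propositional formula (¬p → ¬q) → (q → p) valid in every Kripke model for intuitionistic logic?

This is the converse of contraposition, which is not intuitionistically valid.
A Kripke countermodel: worlds u, v; order generated by u ≤ v; atoms true at each world — u:{q}; v:{p,q}.
u ⊮ (¬p → ¬q) → (q → p): already at u itself, u ⊩ ¬p → ¬q but u ⊮ q → p.
u ⊮ q → p: already at u itself, u ⊩ q but u ⊮ p.
u lacks atom p, so u ⊮ p.
So the root u does not force the formula.

No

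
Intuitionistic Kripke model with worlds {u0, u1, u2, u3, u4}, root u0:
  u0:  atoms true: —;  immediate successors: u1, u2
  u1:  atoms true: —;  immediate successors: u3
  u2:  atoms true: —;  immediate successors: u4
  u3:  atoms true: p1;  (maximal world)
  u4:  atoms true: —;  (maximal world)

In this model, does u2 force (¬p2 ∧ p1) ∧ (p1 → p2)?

No

u2 ⊮ (¬p2 ∧ p1) ∧ (p1 → p2) since u2 fails ¬p2 ∧ p1.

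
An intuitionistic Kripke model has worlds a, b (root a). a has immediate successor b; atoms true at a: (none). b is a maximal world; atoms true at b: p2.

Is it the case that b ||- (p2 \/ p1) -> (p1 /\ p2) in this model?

No

b ||-/- (p2 \/ p1) -> (p1 /\ p2): already at b itself, b ||- p2 \/ p1 but b ||-/- p1 /\ p2.
b ||-/- p1 /\ p2 since b fails p1.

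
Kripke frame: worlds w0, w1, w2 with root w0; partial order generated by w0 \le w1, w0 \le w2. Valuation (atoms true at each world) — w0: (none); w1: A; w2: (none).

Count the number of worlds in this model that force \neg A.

w0: does not force it — w0 \nVdash \neg A since w1 is accessible from w0 and w1 \Vdash A.
w1: does not force it.
w2: forces it.
Worlds forcing the formula: {w2}.

1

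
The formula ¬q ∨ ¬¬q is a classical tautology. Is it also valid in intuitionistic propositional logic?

No

This is the weak law of excluded middle, which is not intuitionistically valid.
A Kripke countermodel: worlds 0, 1, 2; order generated by 0 ≤ 1, 0 ≤ 2; atoms true at each world — 0:{}; 1:{q}; 2:{}.
0 ⊮ ¬q ∨ ¬¬q: neither disjunct is forced at 0.
0 ⊮ ¬q since 1 is accessible from 0 and 1 ⊩ q.
So the root 0 does not force the formula.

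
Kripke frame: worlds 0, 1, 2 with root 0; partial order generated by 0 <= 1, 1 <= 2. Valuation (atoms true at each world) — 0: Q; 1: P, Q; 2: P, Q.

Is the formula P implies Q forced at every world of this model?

0 forces P implies Q: every world accessible from 0 that forces P (namely 1, 2) also forces Q.
Since the root 0 forces P implies Q and forcing is persistent (monotone upward), every world forces it.

Yes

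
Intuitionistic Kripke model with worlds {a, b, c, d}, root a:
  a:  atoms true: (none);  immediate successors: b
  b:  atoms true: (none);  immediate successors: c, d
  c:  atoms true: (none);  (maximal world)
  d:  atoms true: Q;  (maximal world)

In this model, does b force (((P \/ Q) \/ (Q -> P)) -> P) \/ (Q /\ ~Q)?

b ||-/- (((P \/ Q) \/ (Q -> P)) -> P) \/ (Q /\ ~Q): neither disjunct is forced at b.
b ||-/- ((P \/ Q) \/ (Q -> P)) -> P: at the accessible world c, c ||- (P \/ Q) \/ (Q -> P) but c ||-/- P.
c lacks atom P, so c ||-/- P.

No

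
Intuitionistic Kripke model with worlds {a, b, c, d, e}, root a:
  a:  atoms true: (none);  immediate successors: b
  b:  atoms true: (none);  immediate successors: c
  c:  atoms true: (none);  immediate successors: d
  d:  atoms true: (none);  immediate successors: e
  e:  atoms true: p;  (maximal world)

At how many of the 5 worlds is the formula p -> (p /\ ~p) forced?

0

a: does not force it — a ||-/- p -> (p /\ ~p): at the accessible world e, e ||- p but e ||-/- p /\ ~p.
b: does not force it — b ||-/- p -> (p /\ ~p): at the accessible world e, e ||- p but e ||-/- p /\ ~p.
c: does not force it.
d: does not force it.
e: does not force it.
Worlds forcing the formula: { }.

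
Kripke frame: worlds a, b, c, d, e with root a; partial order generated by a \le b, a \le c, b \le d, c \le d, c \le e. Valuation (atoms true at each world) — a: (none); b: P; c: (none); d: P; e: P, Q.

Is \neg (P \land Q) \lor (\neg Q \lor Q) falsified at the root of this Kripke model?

Yes

a \nVdash \neg (P \land Q) \lor (\neg Q \lor Q): neither disjunct is forced at a.
a \nVdash \neg (P \land Q) since e is accessible from a and e \Vdash P \land Q.
e \Vdash P \land Q since e forces both conjuncts.
So the root a does not force \neg (P \land Q) \lor (\neg Q \lor Q); the model is a countermodel.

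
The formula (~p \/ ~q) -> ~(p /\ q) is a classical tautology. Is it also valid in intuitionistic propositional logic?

Yes

This is a constructively valid De Morgan direction (disjunction of negations to negated conjunction), which is intuitionistically derivable.
If ~p holds at a world then no accessible world forces p, hence none forces p /\ q; likewise for ~q.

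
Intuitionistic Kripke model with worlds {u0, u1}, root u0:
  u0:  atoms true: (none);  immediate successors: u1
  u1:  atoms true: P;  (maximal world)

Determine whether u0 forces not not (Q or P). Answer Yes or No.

Yes

u0 forces not not (Q or P): no world accessible from u0 forces not (Q or P).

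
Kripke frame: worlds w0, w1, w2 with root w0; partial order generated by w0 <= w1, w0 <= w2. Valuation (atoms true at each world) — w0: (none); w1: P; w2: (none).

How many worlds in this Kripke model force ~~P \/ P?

w0: does not force it — w0 ||-/- ~~P \/ P: neither disjunct is forced at w0.
w1: forces it.
w2: does not force it.
Worlds forcing the formula: {w1}.

1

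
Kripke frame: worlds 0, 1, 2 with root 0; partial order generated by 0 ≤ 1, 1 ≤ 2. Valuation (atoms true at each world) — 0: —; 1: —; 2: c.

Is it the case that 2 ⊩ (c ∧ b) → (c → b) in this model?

2 ⊩ (c ∧ b) → (c → b) vacuously: no world accessible from 2 forces the antecedent c ∧ b.

Yes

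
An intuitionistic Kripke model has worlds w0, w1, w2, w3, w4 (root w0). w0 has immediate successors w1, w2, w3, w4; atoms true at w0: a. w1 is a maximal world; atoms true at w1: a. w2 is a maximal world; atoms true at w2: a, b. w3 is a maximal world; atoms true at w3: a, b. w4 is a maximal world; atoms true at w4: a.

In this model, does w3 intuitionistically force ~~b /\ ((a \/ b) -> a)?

Yes

w3 ||- ~~b /\ ((a \/ b) -> a) since w3 forces both conjuncts.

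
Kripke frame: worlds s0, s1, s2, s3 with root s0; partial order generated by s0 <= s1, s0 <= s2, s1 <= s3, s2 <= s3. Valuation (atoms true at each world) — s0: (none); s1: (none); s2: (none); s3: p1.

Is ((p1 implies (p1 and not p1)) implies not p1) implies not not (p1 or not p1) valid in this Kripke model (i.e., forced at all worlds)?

Yes

s0 forces ((p1 implies (p1 and not p1)) implies not p1) implies not not (p1 or not p1): every world accessible from s0 that forces (p1 implies (p1 and not p1)) implies not p1 (namely s0, s1, s2, s3) also forces not not (p1 or not p1).
Since the root s0 forces ((p1 implies (p1 and not p1)) implies not p1) implies not not (p1 or not p1) and forcing is persistent (monotone upward), every world forces it.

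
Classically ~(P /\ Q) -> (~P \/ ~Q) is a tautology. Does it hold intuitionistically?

This is the constructively invalid direction of De Morgan's law for conjunction, which is not intuitionistically valid.
A Kripke countermodel: worlds u, v, w; order generated by u <= v, u <= w; atoms true at each world — u:{}; v:{P}; w:{Q}.
u ||-/- ~(P /\ Q) -> (~P \/ ~Q): already at u itself, u ||- ~(P /\ Q) but u ||-/- ~P \/ ~Q.
u ||-/- ~P \/ ~Q: neither disjunct is forced at u.
u ||-/- ~P since v is accessible from u and v ||- P.
So the root u does not force the formula.

No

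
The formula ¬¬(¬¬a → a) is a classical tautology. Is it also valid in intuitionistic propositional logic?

Yes

This is the double negation of double-negation elimination, which is intuitionistically derivable.
By Glivenko's theorem the double negation of any classical propositional tautology is intuitionistically provable; ¬¬a → a is classically a tautology.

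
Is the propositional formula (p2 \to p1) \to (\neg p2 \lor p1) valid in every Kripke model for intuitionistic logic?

This is the material-implication-as-disjunction principle, which is not intuitionistically valid.
A Kripke countermodel: worlds a, b; order generated by a \le b; atoms true at each world — a:{}; b:{p1,p2}.
a \nVdash (p2 \to p1) \to (\neg p2 \lor p1): already at a itself, a \Vdash p2 \to p1 but a \nVdash \neg p2 \lor p1.
a \nVdash \neg p2 \lor p1: neither disjunct is forced at a.
a \nVdash \neg p2 since b is accessible from a and b \Vdash p2.
So the root a does not force the formula.

No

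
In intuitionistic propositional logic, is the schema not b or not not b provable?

No

This is the weak law of excluded middle, which is not intuitionistically valid.
A Kripke countermodel: worlds u0, u1, u2; order generated by u0 <= u1, u0 <= u2; atoms true at each world — u0:{}; u1:{b}; u2:{}.
u0 does not force not b or not not b: neither disjunct is forced at u0.
u0 does not force not b since u1 is accessible from u0 and u1 forces b.
So the root u0 does not force the formula.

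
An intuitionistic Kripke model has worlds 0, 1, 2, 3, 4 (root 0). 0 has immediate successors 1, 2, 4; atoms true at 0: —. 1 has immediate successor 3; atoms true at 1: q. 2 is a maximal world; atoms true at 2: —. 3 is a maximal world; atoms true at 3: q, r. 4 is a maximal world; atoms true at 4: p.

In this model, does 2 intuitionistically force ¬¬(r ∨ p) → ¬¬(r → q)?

Yes

2 ⊩ ¬¬(r ∨ p) → ¬¬(r → q) vacuously: no world accessible from 2 forces the antecedent ¬¬(r ∨ p).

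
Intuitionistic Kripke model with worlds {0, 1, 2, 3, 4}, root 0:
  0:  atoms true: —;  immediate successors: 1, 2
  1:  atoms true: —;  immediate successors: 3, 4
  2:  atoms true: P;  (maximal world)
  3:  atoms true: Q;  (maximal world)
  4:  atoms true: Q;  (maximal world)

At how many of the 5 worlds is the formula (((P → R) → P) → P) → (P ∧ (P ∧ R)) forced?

0: does not force it — 0 ⊮ (((P → R) → P) → P) → (P ∧ (P ∧ R)): already at 0 itself, 0 ⊩ ((P → R) → P) → P but 0 ⊮ P ∧ (P ∧ R).
1: does not force it — 1 ⊮ (((P → R) → P) → P) → (P ∧ (P ∧ R)): already at 1 itself, 1 ⊩ ((P → R) → P) → P but 1 ⊮ P ∧ (P ∧ R).
2: does not force it.
3: does not force it.
4: does not force it.
Worlds forcing the formula: { }.

0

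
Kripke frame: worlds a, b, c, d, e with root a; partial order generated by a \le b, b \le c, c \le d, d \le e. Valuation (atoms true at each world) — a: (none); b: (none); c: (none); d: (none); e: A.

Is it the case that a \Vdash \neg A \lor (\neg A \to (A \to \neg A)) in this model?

Yes

a \Vdash \neg A \lor (\neg A \to (A \to \neg A)) via the disjunct \neg A \to (A \to \neg A).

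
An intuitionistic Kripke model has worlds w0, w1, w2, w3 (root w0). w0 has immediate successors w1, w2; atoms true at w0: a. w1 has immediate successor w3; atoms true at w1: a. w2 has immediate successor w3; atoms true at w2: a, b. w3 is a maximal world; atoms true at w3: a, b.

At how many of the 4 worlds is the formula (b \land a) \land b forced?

2

w0: does not force it — w0 \nVdash (b \land a) \land b since w0 fails b \land a.
w1: does not force it — w1 \nVdash (b \land a) \land b since w1 fails b \land a.
w2: forces it.
w3: forces it.
Worlds forcing the formula: {w2, w3}.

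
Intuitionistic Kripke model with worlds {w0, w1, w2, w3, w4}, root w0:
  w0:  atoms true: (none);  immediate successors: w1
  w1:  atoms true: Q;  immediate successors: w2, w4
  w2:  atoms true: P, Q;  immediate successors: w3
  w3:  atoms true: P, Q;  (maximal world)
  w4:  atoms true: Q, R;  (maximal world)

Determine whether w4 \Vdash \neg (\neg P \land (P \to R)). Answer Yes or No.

No

w4 \nVdash \neg (\neg P \land (P \to R)) since w4 is accessible from w4 and w4 \Vdash \neg P \land (P \to R).
w4 \Vdash \neg P \land (P \to R) since w4 forces both conjuncts.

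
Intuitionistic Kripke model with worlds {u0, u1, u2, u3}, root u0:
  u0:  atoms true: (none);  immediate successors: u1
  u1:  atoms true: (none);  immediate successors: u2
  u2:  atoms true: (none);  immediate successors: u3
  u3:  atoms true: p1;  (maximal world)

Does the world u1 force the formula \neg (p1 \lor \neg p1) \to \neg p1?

Yes

u1 \Vdash \neg (p1 \lor \neg p1) \to \neg p1 vacuously: no world accessible from u1 forces the antecedent \neg (p1 \lor \neg p1).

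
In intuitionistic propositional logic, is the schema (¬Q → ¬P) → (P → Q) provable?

No

This is the converse of contraposition, which is not intuitionistically valid.
A Kripke countermodel: worlds 0, 1; order generated by 0 ≤ 1; atoms true at each world — 0:{P}; 1:{P,Q}.
0 ⊮ (¬Q → ¬P) → (P → Q): already at 0 itself, 0 ⊩ ¬Q → ¬P but 0 ⊮ P → Q.
0 ⊮ P → Q: already at 0 itself, 0 ⊩ P but 0 ⊮ Q.
0 lacks atom Q, so 0 ⊮ Q.
So the root 0 does not force the formula.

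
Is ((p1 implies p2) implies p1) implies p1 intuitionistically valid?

This is Peirce's law, which is not intuitionistically valid.
A Kripke countermodel: worlds 0, 1; order generated by 0 <= 1; atoms true at each world — 0:{}; 1:{p1}.
0 does not force ((p1 implies p2) implies p1) implies p1: already at 0 itself, 0 forces (p1 implies p2) implies p1 but 0 does not force p1.
0 lacks atom p1, so 0 does not force p1.
So the root 0 does not force the formula.

No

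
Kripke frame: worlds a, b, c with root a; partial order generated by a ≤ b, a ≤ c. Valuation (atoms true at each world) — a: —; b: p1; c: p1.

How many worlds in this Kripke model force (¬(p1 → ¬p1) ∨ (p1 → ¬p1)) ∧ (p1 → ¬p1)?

0

a: does not force it — a ⊮ (¬(p1 → ¬p1) ∨ (p1 → ¬p1)) ∧ (p1 → ¬p1) since a fails p1 → ¬p1.
b: does not force it.
c: does not force it.
Worlds forcing the formula: { }.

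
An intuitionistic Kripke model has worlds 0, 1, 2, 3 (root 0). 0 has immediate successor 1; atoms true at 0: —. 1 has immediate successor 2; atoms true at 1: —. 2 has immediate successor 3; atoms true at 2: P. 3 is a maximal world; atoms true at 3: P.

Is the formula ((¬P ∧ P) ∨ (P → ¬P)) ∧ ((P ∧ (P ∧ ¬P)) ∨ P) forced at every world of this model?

Not every world: 0 ⊮ ((¬P ∧ P) ∨ (P → ¬P)) ∧ ((P ∧ (P ∧ ¬P)) ∨ P).
0 ⊮ ((¬P ∧ P) ∨ (P → ¬P)) ∧ ((P ∧ (P ∧ ¬P)) ∨ P) since 0 fails (¬P ∧ P) ∨ (P → ¬P).

No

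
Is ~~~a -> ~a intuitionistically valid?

This is triple-negation reduction, which is intuitionistically derivable.
Assume ~~~a and suppose a. Then ~~a (double-negation introduction), contradicting ~~~a. So ~a.

Yes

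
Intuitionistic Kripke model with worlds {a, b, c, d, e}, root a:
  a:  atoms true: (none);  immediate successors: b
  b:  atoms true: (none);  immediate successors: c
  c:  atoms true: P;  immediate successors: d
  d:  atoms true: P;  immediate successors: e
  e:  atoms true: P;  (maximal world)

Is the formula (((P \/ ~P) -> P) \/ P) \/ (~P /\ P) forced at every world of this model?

Yes

a ||- (((P \/ ~P) -> P) \/ P) \/ (~P /\ P) via the disjunct ((P \/ ~P) -> P) \/ P.
Since the root a forces (((P \/ ~P) -> P) \/ P) \/ (~P /\ P) and forcing is persistent (monotone upward), every world forces it.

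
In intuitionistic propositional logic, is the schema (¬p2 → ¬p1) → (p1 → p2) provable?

This is the converse of contraposition, which is not intuitionistically valid.
A Kripke countermodel: worlds u, v; order generated by u ≤ v; atoms true at each world — u:{p1}; v:{p1,p2}.
u ⊮ (¬p2 → ¬p1) → (p1 → p2): already at u itself, u ⊩ ¬p2 → ¬p1 but u ⊮ p1 → p2.
u ⊮ p1 → p2: already at u itself, u ⊩ p1 but u ⊮ p2.
u lacks atom p2, so u ⊮ p2.
So the root u does not force the formula.

No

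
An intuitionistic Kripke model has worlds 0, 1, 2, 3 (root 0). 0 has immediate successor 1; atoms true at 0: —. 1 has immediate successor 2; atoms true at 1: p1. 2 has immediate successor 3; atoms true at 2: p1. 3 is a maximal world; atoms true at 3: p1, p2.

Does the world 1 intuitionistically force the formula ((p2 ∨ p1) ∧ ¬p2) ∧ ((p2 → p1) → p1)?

No

1 ⊮ ((p2 ∨ p1) ∧ ¬p2) ∧ ((p2 → p1) → p1) since 1 fails (p2 ∨ p1) ∧ ¬p2.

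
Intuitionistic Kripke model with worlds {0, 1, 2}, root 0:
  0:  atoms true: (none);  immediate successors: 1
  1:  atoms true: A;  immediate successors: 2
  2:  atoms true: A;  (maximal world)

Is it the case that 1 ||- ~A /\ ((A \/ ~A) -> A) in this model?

1 ||-/- ~A /\ ((A \/ ~A) -> A) since 1 fails ~A.

No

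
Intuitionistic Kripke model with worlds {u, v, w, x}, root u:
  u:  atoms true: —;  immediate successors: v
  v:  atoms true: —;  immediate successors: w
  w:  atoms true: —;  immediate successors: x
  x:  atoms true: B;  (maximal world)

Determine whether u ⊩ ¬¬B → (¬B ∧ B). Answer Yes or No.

u ⊮ ¬¬B → (¬B ∧ B): already at u itself, u ⊩ ¬¬B but u ⊮ ¬B ∧ B.
u ⊮ ¬B ∧ B since u fails ¬B.

No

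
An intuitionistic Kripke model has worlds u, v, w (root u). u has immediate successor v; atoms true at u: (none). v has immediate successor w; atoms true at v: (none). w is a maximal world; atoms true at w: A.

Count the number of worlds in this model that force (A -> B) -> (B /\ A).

3

u: forces it.
v: forces it.
w: forces it.
Worlds forcing the formula: {u, v, w}.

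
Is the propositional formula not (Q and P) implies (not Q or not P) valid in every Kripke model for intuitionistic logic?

This is the constructively invalid direction of De Morgan's law for conjunction, which is not intuitionistically valid.
A Kripke countermodel: worlds w0, w1, w2; order generated by w0 <= w1, w0 <= w2; atoms true at each world — w0:{}; w1:{Q}; w2:{P}.
w0 does not force not (Q and P) implies (not Q or not P): already at w0 itself, w0 forces not (Q and P) but w0 does not force not Q or not P.
w0 does not force not Q or not P: neither disjunct is forced at w0.
w0 does not force not Q since w1 is accessible from w0 and w1 forces Q.
So the root w0 does not force the formula.

No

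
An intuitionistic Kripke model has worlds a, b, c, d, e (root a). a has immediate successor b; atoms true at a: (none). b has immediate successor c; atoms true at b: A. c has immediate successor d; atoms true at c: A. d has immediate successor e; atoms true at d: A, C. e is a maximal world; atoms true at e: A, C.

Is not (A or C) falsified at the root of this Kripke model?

a does not force not (A or C) since b is accessible from a and b forces A or C.
b forces A or C via the disjunct A.
So the root a does not force not (A or C); the model is a countermodel.

Yes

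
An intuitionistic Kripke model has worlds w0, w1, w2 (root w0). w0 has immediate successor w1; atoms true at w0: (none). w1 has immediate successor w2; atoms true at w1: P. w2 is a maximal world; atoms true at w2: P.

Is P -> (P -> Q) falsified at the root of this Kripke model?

w0 ||-/- P -> (P -> Q): at the accessible world w1, w1 ||- P but w1 ||-/- P -> Q.
w1 ||-/- P -> Q: already at w1 itself, w1 ||- P but w1 ||-/- Q.
w1 lacks atom Q, so w1 ||-/- Q.
So the root w0 does not force P -> (P -> Q); the model is a countermodel.

Yes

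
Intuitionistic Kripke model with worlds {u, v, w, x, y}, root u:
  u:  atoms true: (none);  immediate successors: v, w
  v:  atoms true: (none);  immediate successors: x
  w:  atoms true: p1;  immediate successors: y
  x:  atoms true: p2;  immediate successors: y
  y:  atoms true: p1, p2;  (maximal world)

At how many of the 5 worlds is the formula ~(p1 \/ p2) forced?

u: does not force it — u ||-/- ~(p1 \/ p2) since w is accessible from u and w ||- p1 \/ p2.
v: does not force it — v ||-/- ~(p1 \/ p2) since x is accessible from v and x ||- p1 \/ p2.
w: does not force it — w ||-/- ~(p1 \/ p2) since w is accessible from w and w ||- p1 \/ p2.
x: does not force it.
y: does not force it.
Worlds forcing the formula: { }.

0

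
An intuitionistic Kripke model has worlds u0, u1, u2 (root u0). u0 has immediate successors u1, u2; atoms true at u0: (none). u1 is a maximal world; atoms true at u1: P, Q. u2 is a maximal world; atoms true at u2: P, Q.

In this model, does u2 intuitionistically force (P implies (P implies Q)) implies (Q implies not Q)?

u2 does not force (P implies (P implies Q)) implies (Q implies not Q): already at u2 itself, u2 forces P implies (P implies Q) but u2 does not force Q implies not Q.
u2 does not force Q implies not Q: already at u2 itself, u2 forces Q but u2 does not force not Q.
u2 does not force not Q since u2 is accessible from u2 and u2 forces Q.

No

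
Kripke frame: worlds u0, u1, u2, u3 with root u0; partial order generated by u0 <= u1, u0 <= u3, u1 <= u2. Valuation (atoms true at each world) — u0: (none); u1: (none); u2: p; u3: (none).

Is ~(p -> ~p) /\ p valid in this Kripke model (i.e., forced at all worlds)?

No

Not every world: u0 ||-/- ~(p -> ~p) /\ p.
u0 ||-/- ~(p -> ~p) /\ p since u0 fails ~(p -> ~p).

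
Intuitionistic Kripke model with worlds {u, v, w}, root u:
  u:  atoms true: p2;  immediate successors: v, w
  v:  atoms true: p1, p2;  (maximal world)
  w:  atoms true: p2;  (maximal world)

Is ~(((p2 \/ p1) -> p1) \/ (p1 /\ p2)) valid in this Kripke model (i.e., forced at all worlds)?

Not every world: u ||-/- ~(((p2 \/ p1) -> p1) \/ (p1 /\ p2)).
u ||-/- ~(((p2 \/ p1) -> p1) \/ (p1 /\ p2)) since v is accessible from u and v ||- ((p2 \/ p1) -> p1) \/ (p1 /\ p2).
v ||- ((p2 \/ p1) -> p1) \/ (p1 /\ p2) via the disjunct (p2 \/ p1) -> p1.

No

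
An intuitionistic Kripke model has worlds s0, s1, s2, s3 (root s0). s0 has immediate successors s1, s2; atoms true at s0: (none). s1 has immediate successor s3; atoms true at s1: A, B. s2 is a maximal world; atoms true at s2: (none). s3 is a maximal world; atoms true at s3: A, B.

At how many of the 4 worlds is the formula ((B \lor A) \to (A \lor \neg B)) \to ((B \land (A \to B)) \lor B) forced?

2

s0: does not force it — s0 \nVdash ((B \lor A) \to (A \lor \neg B)) \to ((B \land (A \to B)) \lor B): already at s0 itself, s0 \Vdash (B \lor A) \to (A \lor \neg B) but s0 \nVdash (B \land (A \to B)) \lor B.
s1: forces it.
s2: does not force it — s2 \nVdash ((B \lor A) \to (A \lor \neg B)) \to ((B \land (A \to B)) \lor B): already at s2 itself, s2 \Vdash (B \lor A) \to (A \lor \neg B) but s2 \nVdash (B \land (A \to B)) \lor B.
s3: forces it.
Worlds forcing the formula: {s1, s3}.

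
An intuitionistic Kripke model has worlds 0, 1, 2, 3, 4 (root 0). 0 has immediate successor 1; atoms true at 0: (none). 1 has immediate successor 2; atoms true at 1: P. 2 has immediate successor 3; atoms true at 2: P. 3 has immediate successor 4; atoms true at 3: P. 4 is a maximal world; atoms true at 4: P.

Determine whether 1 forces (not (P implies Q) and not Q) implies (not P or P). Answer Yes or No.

Yes

1 forces (not (P implies Q) and not Q) implies (not P or P): every world accessible from 1 that forces not (P implies Q) and not Q (namely 1, 2, 3, 4) also forces not P or P.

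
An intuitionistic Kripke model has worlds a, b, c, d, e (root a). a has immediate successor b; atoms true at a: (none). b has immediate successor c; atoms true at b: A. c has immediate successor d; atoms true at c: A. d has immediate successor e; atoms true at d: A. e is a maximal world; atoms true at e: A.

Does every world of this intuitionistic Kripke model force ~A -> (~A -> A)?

Yes

a ||- ~A -> (~A -> A) vacuously: no world accessible from a forces the antecedent ~A.
Since the root a forces ~A -> (~A -> A) and forcing is persistent (monotone upward), every world forces it.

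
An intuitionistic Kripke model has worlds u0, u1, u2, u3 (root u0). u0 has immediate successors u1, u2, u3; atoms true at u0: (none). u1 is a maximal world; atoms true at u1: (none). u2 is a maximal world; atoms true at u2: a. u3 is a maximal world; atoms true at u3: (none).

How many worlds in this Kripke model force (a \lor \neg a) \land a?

1

u0: does not force it — u0 \nVdash (a \lor \neg a) \land a since u0 fails a \lor \neg a.
u1: does not force it — u1 \nVdash (a \lor \neg a) \land a since u1 fails a.
u2: forces it.
u3: does not force it.
Worlds forcing the formula: {u2}.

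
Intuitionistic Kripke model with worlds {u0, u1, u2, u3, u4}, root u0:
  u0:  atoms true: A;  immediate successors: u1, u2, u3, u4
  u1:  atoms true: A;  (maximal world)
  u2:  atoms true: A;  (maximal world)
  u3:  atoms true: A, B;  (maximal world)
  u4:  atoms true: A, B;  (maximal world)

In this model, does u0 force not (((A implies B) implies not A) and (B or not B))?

No

u0 does not force not (((A implies B) implies not A) and (B or not B)) since u1 is accessible from u0 and u1 forces ((A implies B) implies not A) and (B or not B).
u1 forces ((A implies B) implies not A) and (B or not B) since u1 forces both conjuncts.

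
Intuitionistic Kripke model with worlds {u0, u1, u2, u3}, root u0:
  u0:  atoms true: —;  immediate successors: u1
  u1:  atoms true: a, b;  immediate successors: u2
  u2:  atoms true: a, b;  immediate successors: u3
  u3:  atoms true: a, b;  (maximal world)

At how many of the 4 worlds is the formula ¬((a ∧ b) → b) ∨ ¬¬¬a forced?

0

u0: does not force it — u0 ⊮ ¬((a ∧ b) → b) ∨ ¬¬¬a: neither disjunct is forced at u0.
u1: does not force it — u1 ⊮ ¬((a ∧ b) → b) ∨ ¬¬¬a: neither disjunct is forced at u1.
u2: does not force it — u2 ⊮ ¬((a ∧ b) → b) ∨ ¬¬¬a: neither disjunct is forced at u2.
u3: does not force it.
Worlds forcing the formula: { }.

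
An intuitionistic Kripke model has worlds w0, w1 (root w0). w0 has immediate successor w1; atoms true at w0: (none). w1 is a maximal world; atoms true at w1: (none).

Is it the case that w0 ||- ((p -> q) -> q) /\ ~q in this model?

No

w0 ||-/- ((p -> q) -> q) /\ ~q since w0 fails (p -> q) -> q.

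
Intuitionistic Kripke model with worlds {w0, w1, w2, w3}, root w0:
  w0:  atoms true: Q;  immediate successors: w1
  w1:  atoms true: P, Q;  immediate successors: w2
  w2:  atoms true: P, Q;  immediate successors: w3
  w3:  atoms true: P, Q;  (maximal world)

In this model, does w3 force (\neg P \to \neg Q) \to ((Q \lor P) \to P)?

w3 \Vdash (\neg P \to \neg Q) \to ((Q \lor P) \to P): every world accessible from w3 that forces \neg P \to \neg Q (namely w3) also forces (Q \lor P) \to P.

Yes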